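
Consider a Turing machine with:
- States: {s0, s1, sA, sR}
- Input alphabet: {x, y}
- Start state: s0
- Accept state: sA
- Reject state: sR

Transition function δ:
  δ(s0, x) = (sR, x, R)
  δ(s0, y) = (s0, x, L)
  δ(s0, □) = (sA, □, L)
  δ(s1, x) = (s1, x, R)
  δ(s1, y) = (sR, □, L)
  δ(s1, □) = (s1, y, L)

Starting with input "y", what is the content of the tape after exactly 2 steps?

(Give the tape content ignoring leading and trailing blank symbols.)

Execution trace:
Initial: [s0]y
Step 1: δ(s0, y) = (s0, x, L) → [s0]□x
Step 2: δ(s0, □) = (sA, □, L) → [sA]□□x

The machine reaches the accept state sA and halts.

After 2 steps, the tape (ignoring leading/trailing blanks) is: x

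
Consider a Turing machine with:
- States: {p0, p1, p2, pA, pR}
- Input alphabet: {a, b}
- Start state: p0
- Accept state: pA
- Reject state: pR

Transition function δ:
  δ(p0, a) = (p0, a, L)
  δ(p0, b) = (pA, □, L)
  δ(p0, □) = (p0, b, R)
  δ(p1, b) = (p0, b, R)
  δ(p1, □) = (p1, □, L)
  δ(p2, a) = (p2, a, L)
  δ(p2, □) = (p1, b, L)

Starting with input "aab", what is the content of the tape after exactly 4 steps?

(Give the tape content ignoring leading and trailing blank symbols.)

Execution trace:
Initial: [p0]aab
Step 1: δ(p0, a) = (p0, a, L) → [p0]□aab
Step 2: δ(p0, □) = (p0, b, R) → b[p0]aab
Step 3: δ(p0, a) = (p0, a, L) → [p0]baab
Step 4: δ(p0, b) = (pA, □, L) → [pA]□□aab

The machine reaches the accept state pA and halts.

After 4 steps, the tape (ignoring leading/trailing blanks) is: aab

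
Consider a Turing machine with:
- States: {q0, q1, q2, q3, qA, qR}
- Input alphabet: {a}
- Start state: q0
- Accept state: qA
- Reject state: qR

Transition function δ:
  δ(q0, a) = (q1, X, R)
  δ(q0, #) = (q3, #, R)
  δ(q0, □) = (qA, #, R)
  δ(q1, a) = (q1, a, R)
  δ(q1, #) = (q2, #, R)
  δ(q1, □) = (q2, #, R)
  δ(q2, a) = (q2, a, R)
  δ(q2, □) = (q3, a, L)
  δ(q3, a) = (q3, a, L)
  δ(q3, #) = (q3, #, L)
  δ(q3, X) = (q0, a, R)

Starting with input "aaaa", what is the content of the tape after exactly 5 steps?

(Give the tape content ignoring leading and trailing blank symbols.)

Execution trace:
Initial: [q0]aaaa
Step 1: δ(q0, a) = (q1, X, R) → X[q1]aaa
Step 2: δ(q1, a) = (q1, a, R) → Xa[q1]aa
Step 3: δ(q1, a) = (q1, a, R) → Xaa[q1]a
Step 4: δ(q1, a) = (q1, a, R) → Xaaa[q1]□
Step 5: δ(q1, □) = (q2, #, R) → Xaaa#[q2]□

After 5 steps, the tape (ignoring leading/trailing blanks) is: Xaaa#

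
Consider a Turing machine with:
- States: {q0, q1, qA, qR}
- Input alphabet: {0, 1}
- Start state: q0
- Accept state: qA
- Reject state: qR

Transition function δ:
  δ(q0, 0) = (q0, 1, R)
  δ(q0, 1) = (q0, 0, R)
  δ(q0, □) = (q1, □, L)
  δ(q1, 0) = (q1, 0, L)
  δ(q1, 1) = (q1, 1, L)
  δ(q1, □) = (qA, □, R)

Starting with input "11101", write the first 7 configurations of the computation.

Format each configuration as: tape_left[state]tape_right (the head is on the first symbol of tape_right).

Transitions applied:
Step 1: δ(q0, 1) = (q0, 0, R)
Step 2: δ(q0, 1) = (q0, 0, R)
Step 3: δ(q0, 1) = (q0, 0, R)
Step 4: δ(q0, 0) = (q0, 1, R)
Step 5: δ(q0, 1) = (q0, 0, R)
Step 6: δ(q0, □) = (q1, □, L)

The first 7 configurations are:
[q0]11101 ⊢ 0[q0]1101 ⊢ 00[q0]101 ⊢ 000[q0]01 ⊢ 0001[q0]1 ⊢ 00010[q0]□ ⊢ 0001[q1]0□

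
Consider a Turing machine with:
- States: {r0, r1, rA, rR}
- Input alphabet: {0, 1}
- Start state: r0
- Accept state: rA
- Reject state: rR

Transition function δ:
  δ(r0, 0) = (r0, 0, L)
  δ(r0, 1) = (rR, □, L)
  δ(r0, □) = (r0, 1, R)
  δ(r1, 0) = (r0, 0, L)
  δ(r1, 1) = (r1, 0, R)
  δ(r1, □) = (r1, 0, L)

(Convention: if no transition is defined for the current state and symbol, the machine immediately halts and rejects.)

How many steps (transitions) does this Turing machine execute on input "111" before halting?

Execution trace:
Initial: [r0]111
Step 1: δ(r0, 1) = (rR, □, L) → [rR]□□11

The machine reaches the reject state rR and halts.

The machine executed 1 step before halting.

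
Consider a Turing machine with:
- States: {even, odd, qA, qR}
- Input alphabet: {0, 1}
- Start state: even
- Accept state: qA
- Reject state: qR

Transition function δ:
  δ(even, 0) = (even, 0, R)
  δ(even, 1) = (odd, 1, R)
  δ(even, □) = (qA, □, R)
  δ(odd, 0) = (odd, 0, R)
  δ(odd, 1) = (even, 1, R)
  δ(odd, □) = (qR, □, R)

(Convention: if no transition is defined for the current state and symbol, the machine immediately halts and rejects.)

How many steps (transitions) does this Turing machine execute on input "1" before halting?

Execution trace:
Initial: [even]1
Step 1: δ(even, 1) = (odd, 1, R) → 1[odd]□
Step 2: δ(odd, □) = (qR, □, R) → 1□[qR]□

The machine reaches the reject state qR and halts.

The machine executed 2 steps before halting.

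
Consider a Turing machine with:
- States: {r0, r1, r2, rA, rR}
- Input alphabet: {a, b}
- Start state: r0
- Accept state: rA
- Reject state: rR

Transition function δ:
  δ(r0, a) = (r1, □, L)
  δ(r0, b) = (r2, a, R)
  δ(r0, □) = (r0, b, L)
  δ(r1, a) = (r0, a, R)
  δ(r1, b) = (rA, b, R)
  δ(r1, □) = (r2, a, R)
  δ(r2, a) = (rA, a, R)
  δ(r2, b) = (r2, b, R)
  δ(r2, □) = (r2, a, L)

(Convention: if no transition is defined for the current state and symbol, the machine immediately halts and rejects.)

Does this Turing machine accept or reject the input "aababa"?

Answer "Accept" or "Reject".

Execution trace:
Initial: [r0]aababa
Step 1: δ(r0, a) = (r1, □, L) → [r1]□□ababa
Step 2: δ(r1, □) = (r2, a, R) → a[r2]□ababa
Step 3: δ(r2, □) = (r2, a, L) → [r2]aaababa
Step 4: δ(r2, a) = (rA, a, R) → a[rA]aababa

The machine reaches the accept state rA and halts.

Answer: Accept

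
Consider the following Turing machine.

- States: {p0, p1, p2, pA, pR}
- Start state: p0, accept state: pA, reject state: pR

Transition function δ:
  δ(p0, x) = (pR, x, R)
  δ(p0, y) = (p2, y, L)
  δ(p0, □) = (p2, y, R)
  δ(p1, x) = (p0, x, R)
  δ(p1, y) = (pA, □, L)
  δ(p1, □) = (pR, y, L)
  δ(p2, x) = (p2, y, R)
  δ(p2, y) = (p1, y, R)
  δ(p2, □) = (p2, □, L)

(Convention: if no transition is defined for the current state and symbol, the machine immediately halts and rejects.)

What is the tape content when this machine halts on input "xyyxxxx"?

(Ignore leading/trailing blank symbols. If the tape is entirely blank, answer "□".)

Execution trace:
Initial: [p0]xyyxxxx
Step 1: δ(p0, x) = (pR, x, R) → x[pR]yyxxxx

The machine reaches the reject state pR and halts.

Final tape (ignoring leading/trailing blanks): xyyxxxx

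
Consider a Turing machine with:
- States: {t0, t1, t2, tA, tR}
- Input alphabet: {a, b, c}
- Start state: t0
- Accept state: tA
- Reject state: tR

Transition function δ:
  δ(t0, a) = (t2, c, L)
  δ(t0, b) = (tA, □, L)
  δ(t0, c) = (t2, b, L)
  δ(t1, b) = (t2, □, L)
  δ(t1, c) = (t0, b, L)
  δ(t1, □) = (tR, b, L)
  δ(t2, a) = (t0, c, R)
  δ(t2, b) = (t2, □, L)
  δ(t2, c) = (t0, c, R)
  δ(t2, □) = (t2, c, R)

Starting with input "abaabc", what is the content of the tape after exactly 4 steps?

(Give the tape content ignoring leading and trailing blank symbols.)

Execution trace:
Initial: [t0]abaabc
Step 1: δ(t0, a) = (t2, c, L) → [t2]□cbaabc
Step 2: δ(t2, □) = (t2, c, R) → c[t2]cbaabc
Step 3: δ(t2, c) = (t0, c, R) → cc[t0]baabc
Step 4: δ(t0, b) = (tA, □, L) → c[tA]c□aabc

The machine reaches the accept state tA and halts.

After 4 steps, the tape (ignoring leading/trailing blanks) is: cc□aabc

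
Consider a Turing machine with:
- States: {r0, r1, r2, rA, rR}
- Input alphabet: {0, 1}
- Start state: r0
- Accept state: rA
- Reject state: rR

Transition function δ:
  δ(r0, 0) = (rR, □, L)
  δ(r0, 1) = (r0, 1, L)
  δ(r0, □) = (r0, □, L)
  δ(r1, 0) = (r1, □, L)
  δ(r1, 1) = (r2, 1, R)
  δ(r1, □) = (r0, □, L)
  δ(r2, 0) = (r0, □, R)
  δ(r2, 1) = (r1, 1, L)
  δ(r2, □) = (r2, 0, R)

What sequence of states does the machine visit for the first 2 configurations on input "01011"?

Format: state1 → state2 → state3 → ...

Execution trace:
Initial: [r0]01011
Step 1: δ(r0, 0) = (rR, □, L) → [rR]□□1011

The machine reaches the reject state rR and halts.

State sequence: r0 → rR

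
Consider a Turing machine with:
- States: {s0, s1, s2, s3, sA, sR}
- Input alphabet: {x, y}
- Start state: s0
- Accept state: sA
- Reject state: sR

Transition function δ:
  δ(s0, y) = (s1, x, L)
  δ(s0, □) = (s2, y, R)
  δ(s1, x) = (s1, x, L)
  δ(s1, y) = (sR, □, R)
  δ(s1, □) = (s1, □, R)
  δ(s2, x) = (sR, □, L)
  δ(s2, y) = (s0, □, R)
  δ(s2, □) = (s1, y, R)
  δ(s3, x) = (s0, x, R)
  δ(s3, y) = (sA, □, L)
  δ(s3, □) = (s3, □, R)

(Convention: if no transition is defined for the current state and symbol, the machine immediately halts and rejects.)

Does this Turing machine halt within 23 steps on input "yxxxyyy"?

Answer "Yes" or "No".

Execution trace:
Initial: [s0]yxxxyyy
Step 1: δ(s0, y) = (s1, x, L) → [s1]□xxxxyyy
Step 2: δ(s1, □) = (s1, □, R) → □[s1]xxxxyyy
Step 3: δ(s1, x) = (s1, x, L) → [s1]□xxxxyyy
Step 4: δ(s1, □) = (s1, □, R) → □[s1]xxxxyyy
Step 5: δ(s1, x) = (s1, x, L) → [s1]□xxxxyyy
Step 6: δ(s1, □) = (s1, □, R) → □[s1]xxxxyyy
Step 7: δ(s1, x) = (s1, x, L) → [s1]□xxxxyyy
Step 8: δ(s1, □) = (s1, □, R) → □[s1]xxxxyyy
Step 9: δ(s1, x) = (s1, x, L) → [s1]□xxxxyyy
Step 10: δ(s1, □) = (s1, □, R) → □[s1]xxxxyyy
Step 11: δ(s1, x) = (s1, x, L) → [s1]□xxxxyyy
Step 12: δ(s1, □) = (s1, □, R) → □[s1]xxxxyyy
Step 13: δ(s1, x) = (s1, x, L) → [s1]□xxxxyyy
Step 14: δ(s1, □) = (s1, □, R) → □[s1]xxxxyyy
Step 15: δ(s1, x) = (s1, x, L) → [s1]□xxxxyyy
Step 16: δ(s1, □) = (s1, □, R) → □[s1]xxxxyyy
Step 17: δ(s1, x) = (s1, x, L) → [s1]□xxxxyyy
Step 18: δ(s1, □) = (s1, □, R) → □[s1]xxxxyyy
Step 19: δ(s1, x) = (s1, x, L) → [s1]□xxxxyyy
Step 20: δ(s1, □) = (s1, □, R) → □[s1]xxxxyyy
Step 21: δ(s1, x) = (s1, x, L) → [s1]□xxxxyyy
Step 22: δ(s1, □) = (s1, □, R) → □[s1]xxxxyyy
Step 23: δ(s1, x) = (s1, x, L) → [s1]□xxxxyyy

The machine has not reached a halting state after 23 steps.
The machine did not halt within the 23-step bound.

Answer: No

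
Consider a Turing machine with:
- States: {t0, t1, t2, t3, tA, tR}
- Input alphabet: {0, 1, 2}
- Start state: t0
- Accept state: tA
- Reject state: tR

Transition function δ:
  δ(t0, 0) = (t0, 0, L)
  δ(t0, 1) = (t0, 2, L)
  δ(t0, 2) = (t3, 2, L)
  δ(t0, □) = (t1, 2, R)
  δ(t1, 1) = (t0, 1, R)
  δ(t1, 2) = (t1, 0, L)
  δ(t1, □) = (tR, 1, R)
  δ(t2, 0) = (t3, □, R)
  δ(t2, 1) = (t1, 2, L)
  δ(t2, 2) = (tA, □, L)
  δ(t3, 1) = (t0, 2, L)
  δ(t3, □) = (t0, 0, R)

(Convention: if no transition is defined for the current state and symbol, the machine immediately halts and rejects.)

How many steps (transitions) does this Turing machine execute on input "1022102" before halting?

Execution trace:
Initial: [t0]1022102
Step 1: δ(t0, 1) = (t0, 2, L) → [t0]□2022102
Step 2: δ(t0, □) = (t1, 2, R) → 2[t1]2022102
Step 3: δ(t1, 2) = (t1, 0, L) → [t1]20022102
Step 4: δ(t1, 2) = (t1, 0, L) → [t1]□00022102
Step 5: δ(t1, □) = (tR, 1, R) → 1[tR]00022102

The machine reaches the reject state tR and halts.

The machine executed 5 steps before halting.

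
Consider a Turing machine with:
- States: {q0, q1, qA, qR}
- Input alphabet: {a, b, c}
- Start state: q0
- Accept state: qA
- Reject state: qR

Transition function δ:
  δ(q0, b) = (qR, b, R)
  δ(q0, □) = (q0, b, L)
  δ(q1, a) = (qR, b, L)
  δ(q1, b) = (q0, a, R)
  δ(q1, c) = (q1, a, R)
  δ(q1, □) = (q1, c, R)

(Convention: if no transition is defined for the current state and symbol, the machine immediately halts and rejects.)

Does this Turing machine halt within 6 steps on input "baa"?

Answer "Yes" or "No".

Execution trace:
Initial: [q0]baa
Step 1: δ(q0, b) = (qR, b, R) → b[qR]aa

The machine reaches the reject state qR and halts.
The machine halted after 1 step (within the 6-step bound).

Answer: Yes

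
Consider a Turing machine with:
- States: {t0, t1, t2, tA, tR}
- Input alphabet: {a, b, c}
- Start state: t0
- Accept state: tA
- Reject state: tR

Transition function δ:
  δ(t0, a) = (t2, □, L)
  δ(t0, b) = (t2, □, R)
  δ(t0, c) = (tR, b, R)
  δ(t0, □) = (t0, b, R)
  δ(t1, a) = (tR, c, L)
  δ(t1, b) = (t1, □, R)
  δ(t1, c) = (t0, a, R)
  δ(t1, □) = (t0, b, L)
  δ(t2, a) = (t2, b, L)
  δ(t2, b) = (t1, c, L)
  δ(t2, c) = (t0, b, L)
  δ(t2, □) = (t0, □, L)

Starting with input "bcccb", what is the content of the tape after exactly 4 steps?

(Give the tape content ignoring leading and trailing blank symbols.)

Execution trace:
Initial: [t0]bcccb
Step 1: δ(t0, b) = (t2, □, R) → □[t2]cccb
Step 2: δ(t2, c) = (t0, b, L) → [t0]□bccb
Step 3: δ(t0, □) = (t0, b, R) → b[t0]bccb
Step 4: δ(t0, b) = (t2, □, R) → b□[t2]ccb

After 4 steps, the tape (ignoring leading/trailing blanks) is: b□ccb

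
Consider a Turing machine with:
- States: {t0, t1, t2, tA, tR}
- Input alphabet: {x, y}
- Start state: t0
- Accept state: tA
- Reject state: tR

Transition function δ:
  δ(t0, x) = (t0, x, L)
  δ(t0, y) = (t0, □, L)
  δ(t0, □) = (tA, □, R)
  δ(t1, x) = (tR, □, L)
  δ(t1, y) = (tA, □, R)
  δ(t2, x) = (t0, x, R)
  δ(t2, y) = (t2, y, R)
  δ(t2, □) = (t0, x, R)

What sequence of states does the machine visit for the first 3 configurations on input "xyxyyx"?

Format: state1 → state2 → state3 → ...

Execution trace:
Initial: [t0]xyxyyx
Step 1: δ(t0, x) = (t0, x, L) → [t0]□xyxyyx
Step 2: δ(t0, □) = (tA, □, R) → □[tA]xyxyyx

The machine reaches the accept state tA and halts.

State sequence: t0 → t0 → tA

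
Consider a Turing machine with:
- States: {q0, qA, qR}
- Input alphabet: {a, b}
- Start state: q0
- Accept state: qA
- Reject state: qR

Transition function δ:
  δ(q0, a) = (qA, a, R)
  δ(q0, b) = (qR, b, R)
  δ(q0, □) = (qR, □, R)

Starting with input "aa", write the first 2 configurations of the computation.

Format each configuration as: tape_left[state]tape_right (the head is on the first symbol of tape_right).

Transitions applied:
Step 1: δ(q0, a) = (qA, a, R)

The first 2 configurations are:
[q0]aa ⊢ a[qA]a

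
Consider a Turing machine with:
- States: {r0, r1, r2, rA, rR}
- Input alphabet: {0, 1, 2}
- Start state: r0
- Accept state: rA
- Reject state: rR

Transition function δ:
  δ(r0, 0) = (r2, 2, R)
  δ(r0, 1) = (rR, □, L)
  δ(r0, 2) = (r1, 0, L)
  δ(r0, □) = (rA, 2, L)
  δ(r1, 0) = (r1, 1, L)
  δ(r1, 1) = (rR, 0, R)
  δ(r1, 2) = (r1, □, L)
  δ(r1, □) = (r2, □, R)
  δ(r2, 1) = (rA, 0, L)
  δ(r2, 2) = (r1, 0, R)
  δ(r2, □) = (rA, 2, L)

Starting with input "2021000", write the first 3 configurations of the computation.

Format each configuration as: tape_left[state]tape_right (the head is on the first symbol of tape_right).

Transitions applied:
Step 1: δ(r0, 2) = (r1, 0, L)
Step 2: δ(r1, □) = (r2, □, R)

The first 3 configurations are:
[r0]2021000 ⊢ [r1]□0021000 ⊢ □[r2]0021000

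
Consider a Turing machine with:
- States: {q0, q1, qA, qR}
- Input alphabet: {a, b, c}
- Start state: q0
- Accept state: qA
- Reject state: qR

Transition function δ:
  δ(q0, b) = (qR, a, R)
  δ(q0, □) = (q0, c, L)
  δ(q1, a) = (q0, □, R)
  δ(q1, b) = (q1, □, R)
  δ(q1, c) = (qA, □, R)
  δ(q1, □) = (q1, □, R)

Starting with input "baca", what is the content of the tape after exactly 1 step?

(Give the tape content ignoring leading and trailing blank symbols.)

Execution trace:
Initial: [q0]baca
Step 1: δ(q0, b) = (qR, a, R) → a[qR]aca

The machine reaches the reject state qR and halts.

After 1 step, the tape (ignoring leading/trailing blanks) is: aaca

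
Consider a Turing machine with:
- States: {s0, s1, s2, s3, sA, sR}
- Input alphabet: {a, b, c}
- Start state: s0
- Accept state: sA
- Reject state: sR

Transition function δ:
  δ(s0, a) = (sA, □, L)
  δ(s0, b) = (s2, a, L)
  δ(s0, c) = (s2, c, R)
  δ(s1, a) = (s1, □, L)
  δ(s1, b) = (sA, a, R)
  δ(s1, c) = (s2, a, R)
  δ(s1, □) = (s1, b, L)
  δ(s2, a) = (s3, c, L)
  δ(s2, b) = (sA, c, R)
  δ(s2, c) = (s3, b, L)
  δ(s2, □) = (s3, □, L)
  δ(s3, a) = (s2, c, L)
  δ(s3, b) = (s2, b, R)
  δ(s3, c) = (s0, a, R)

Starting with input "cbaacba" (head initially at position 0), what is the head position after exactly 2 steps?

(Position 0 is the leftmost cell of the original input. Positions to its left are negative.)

Execution trace (head position shown):
Step 0: [s0]cbaacba  (head at position 0)
Step 1: move right → c[s2]baacba  (head at position 1)
Step 2: move right → cc[sA]aacba  (head at position 2)

After 2 steps, the head is at position 2.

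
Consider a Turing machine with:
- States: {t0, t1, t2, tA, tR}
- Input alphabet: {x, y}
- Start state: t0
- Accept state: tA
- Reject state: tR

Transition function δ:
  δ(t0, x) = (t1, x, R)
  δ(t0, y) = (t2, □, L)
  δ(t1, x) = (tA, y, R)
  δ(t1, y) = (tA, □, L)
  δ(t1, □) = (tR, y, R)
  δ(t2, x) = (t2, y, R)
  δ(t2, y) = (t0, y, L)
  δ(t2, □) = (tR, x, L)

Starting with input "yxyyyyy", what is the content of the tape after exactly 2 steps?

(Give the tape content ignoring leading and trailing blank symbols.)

Execution trace:
Initial: [t0]yxyyyyy
Step 1: δ(t0, y) = (t2, □, L) → [t2]□□xyyyyy
Step 2: δ(t2, □) = (tR, x, L) → [tR]□x□xyyyyy

The machine reaches the reject state tR and halts.

After 2 steps, the tape (ignoring leading/trailing blanks) is: x□xyyyyy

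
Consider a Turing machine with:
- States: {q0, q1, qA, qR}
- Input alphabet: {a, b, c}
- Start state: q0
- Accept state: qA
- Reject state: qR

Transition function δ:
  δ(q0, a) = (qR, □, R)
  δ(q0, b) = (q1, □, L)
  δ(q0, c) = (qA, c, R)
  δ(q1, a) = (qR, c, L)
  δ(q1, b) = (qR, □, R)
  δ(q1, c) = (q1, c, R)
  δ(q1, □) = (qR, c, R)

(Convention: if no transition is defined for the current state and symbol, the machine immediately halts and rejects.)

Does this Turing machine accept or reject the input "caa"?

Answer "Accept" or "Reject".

Execution trace:
Initial: [q0]caa
Step 1: δ(q0, c) = (qA, c, R) → c[qA]aa

The machine reaches the accept state qA and halts.

Answer: Accept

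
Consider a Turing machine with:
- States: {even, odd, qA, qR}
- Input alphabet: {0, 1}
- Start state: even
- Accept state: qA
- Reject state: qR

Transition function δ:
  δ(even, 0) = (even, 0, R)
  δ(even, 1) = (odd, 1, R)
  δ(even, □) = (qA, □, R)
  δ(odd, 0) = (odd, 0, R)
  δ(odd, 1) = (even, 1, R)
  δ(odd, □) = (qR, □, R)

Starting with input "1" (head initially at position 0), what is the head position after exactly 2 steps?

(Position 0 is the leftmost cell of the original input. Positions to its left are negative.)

Execution trace (head position shown):
Step 0: [even]1  (head at position 0)
Step 1: move right → 1[odd]□  (head at position 1)
Step 2: move right → 1□[qR]□  (head at position 2)

After 2 steps, the head is at position 2.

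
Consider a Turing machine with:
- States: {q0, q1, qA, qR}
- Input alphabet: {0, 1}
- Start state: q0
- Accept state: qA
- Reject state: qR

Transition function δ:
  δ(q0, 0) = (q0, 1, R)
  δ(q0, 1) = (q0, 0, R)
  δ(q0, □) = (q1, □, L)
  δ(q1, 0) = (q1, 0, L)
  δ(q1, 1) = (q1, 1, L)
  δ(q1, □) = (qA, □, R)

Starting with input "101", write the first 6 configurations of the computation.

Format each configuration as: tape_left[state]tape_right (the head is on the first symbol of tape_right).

Transitions applied:
Step 1: δ(q0, 1) = (q0, 0, R)
Step 2: δ(q0, 0) = (q0, 1, R)
Step 3: δ(q0, 1) = (q0, 0, R)
Step 4: δ(q0, □) = (q1, □, L)
Step 5: δ(q1, 0) = (q1, 0, L)

The first 6 configurations are:
[q0]101 ⊢ 0[q0]01 ⊢ 01[q0]1 ⊢ 010[q0]□ ⊢ 01[q1]0□ ⊢ 0[q1]10□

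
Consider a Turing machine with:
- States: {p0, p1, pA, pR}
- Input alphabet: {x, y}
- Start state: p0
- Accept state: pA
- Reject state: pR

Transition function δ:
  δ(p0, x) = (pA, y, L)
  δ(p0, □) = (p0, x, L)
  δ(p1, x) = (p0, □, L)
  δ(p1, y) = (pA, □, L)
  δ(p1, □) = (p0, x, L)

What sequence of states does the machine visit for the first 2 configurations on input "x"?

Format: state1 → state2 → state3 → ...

Execution trace:
Initial: [p0]x
Step 1: δ(p0, x) = (pA, y, L) → [pA]□y

The machine reaches the accept state pA and halts.

State sequence: p0 → pA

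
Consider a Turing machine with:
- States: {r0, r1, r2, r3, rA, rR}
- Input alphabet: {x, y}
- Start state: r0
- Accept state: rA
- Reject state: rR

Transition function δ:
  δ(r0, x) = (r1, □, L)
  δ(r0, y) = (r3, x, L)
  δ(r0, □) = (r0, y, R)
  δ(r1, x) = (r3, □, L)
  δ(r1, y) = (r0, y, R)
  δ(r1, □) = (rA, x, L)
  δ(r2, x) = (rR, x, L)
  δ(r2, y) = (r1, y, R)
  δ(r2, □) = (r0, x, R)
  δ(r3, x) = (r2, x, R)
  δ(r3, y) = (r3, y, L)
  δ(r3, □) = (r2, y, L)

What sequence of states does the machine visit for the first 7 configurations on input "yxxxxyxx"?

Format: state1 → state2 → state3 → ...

Execution trace:
Initial: [r0]yxxxxyxx
Step 1: δ(r0, y) = (r3, x, L) → [r3]□xxxxxyxx
Step 2: δ(r3, □) = (r2, y, L) → [r2]□yxxxxxyxx
Step 3: δ(r2, □) = (r0, x, R) → x[r0]yxxxxxyxx
Step 4: δ(r0, y) = (r3, x, L) → [r3]xxxxxxxyxx
Step 5: δ(r3, x) = (r2, x, R) → x[r2]xxxxxxyxx
Step 6: δ(r2, x) = (rR, x, L) → [rR]xxxxxxxyxx

The machine reaches the reject state rR and halts.

State sequence: r0 → r3 → r2 → r0 → r3 → r2 → rR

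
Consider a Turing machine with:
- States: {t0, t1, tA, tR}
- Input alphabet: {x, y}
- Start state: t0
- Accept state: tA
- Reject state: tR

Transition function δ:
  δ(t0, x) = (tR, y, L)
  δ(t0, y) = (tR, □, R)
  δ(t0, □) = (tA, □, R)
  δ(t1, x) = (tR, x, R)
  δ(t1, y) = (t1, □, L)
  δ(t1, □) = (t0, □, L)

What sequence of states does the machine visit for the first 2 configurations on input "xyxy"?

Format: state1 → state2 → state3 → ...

Execution trace:
Initial: [t0]xyxy
Step 1: δ(t0, x) = (tR, y, L) → [tR]□yyxy

The machine reaches the reject state tR and halts.

State sequence: t0 → tR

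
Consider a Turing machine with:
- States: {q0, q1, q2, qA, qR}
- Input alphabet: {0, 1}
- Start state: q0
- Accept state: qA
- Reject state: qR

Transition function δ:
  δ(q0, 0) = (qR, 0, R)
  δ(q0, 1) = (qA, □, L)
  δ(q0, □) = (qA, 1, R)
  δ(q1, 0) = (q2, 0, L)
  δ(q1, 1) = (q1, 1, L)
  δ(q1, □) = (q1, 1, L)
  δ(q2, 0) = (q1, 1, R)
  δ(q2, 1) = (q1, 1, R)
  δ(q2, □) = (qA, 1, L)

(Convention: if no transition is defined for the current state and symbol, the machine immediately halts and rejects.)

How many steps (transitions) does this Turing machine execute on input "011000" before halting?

Execution trace:
Initial: [q0]011000
Step 1: δ(q0, 0) = (qR, 0, R) → 0[qR]11000

The machine reaches the reject state qR and halts.

The machine executed 1 step before halting.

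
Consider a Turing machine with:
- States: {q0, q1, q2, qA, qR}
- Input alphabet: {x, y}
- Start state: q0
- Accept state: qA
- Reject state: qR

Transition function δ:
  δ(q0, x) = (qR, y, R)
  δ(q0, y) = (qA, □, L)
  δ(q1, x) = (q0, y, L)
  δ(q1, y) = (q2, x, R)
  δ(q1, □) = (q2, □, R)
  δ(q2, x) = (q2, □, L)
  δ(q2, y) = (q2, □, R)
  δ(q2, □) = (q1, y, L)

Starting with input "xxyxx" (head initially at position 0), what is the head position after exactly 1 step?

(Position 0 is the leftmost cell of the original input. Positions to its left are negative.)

Execution trace (head position shown):
Step 0: [q0]xxyxx  (head at position 0)
Step 1: move right → y[qR]xyxx  (head at position 1)

After 1 step, the head is at position 1.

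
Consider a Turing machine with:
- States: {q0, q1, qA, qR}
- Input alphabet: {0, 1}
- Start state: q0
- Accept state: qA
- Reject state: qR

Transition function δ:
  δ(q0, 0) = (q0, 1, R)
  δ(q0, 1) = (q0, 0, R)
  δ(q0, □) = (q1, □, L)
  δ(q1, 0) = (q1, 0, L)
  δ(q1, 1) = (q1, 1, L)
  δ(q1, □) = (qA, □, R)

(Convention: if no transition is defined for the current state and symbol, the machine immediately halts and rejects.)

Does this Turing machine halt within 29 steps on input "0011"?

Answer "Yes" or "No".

Execution trace:
Initial: [q0]0011
Step 1: δ(q0, 0) = (q0, 1, R) → 1[q0]011
Step 2: δ(q0, 0) = (q0, 1, R) → 11[q0]11
Step 3: δ(q0, 1) = (q0, 0, R) → 110[q0]1
Step 4: δ(q0, 1) = (q0, 0, R) → 1100[q0]□
Step 5: δ(q0, □) = (q1, □, L) → 110[q1]0□
Step 6: δ(q1, 0) = (q1, 0, L) → 11[q1]00□
Step 7: δ(q1, 0) = (q1, 0, L) → 1[q1]100□
Step 8: δ(q1, 1) = (q1, 1, L) → [q1]1100□
Step 9: δ(q1, 1) = (q1, 1, L) → [q1]□1100□
Step 10: δ(q1, □) = (qA, □, R) → □[qA]1100□

The machine reaches the accept state qA and halts.
The machine halted after 10 steps (within the 29-step bound).

Answer: Yes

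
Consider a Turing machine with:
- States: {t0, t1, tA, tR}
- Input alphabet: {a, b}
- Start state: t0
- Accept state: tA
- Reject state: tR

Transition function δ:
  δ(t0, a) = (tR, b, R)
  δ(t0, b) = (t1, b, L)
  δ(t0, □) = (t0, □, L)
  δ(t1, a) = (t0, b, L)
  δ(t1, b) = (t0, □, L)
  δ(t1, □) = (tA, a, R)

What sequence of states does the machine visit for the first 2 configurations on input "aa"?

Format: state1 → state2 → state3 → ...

Execution trace:
Initial: [t0]aa
Step 1: δ(t0, a) = (tR, b, R) → b[tR]a

The machine reaches the reject state tR and halts.

State sequence: t0 → tR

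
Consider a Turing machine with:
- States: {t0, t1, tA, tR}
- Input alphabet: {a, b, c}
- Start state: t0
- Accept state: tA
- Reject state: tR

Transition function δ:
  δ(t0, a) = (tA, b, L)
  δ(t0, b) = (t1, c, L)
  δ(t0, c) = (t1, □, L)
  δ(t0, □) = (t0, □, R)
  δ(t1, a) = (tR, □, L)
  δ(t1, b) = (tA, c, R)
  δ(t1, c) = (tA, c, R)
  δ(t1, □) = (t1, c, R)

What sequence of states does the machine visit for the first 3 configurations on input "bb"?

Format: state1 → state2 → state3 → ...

Execution trace:
Initial: [t0]bb
Step 1: δ(t0, b) = (t1, c, L) → [t1]□cb
Step 2: δ(t1, □) = (t1, c, R) → c[t1]cb

State sequence: t0 → t1 → t1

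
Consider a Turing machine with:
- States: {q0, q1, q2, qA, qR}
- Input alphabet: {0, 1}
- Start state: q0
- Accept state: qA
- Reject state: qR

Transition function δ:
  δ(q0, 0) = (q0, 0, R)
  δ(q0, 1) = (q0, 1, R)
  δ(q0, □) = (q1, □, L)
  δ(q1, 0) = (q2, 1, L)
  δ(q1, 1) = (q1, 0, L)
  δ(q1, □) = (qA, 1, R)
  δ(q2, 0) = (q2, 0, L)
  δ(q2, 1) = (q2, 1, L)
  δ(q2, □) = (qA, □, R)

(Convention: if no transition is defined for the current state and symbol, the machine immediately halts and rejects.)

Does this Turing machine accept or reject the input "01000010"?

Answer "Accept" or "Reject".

Execution trace:
Initial: [q0]01000010
Step 1: δ(q0, 0) = (q0, 0, R) → 0[q0]1000010
Step 2: δ(q0, 1) = (q0, 1, R) → 01[q0]000010
Step 3: δ(q0, 0) = (q0, 0, R) → 010[q0]00010
Step 4: δ(q0, 0) = (q0, 0, R) → 0100[q0]0010
Step 5: δ(q0, 0) = (q0, 0, R) → 01000[q0]010
Step 6: δ(q0, 0) = (q0, 0, R) → 010000[q0]10
Step 7: δ(q0, 1) = (q0, 1, R) → 0100001[q0]0
Step 8: δ(q0, 0) = (q0, 0, R) → 01000010[q0]□
Step 9: δ(q0, □) = (q1, □, L) → 0100001[q1]0□
Step 10: δ(q1, 0) = (q2, 1, L) → 010000[q2]11□
Step 11: δ(q2, 1) = (q2, 1, L) → 01000[q2]011□
Step 12: δ(q2, 0) = (q2, 0, L) → 0100[q2]0011□
Step 13: δ(q2, 0) = (q2, 0, L) → 010[q2]00011□
Step 14: δ(q2, 0) = (q2, 0, L) → 01[q2]000011□
Step 15: δ(q2, 0) = (q2, 0, L) → 0[q2]1000011□
Step 16: δ(q2, 1) = (q2, 1, L) → [q2]01000011□
Step 17: δ(q2, 0) = (q2, 0, L) → [q2]□01000011□
Step 18: δ(q2, □) = (qA, □, R) → □[qA]01000011□

The machine reaches the accept state qA and halts.

Answer: Accept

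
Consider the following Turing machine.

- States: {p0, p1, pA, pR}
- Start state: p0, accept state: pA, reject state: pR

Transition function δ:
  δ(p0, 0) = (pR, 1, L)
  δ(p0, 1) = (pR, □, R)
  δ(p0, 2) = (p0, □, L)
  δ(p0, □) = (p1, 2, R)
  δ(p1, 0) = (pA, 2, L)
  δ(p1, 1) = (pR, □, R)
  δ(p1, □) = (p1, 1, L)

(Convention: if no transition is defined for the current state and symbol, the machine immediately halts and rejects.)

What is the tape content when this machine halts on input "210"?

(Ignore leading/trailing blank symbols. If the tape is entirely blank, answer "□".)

Execution trace:
Initial: [p0]210
Step 1: δ(p0, 2) = (p0, □, L) → [p0]□□10
Step 2: δ(p0, □) = (p1, 2, R) → 2[p1]□10
Step 3: δ(p1, □) = (p1, 1, L) → [p1]2110

No transition is defined for δ(p1, 2). By convention the machine halts and rejects.

Final tape (ignoring leading/trailing blanks): 2110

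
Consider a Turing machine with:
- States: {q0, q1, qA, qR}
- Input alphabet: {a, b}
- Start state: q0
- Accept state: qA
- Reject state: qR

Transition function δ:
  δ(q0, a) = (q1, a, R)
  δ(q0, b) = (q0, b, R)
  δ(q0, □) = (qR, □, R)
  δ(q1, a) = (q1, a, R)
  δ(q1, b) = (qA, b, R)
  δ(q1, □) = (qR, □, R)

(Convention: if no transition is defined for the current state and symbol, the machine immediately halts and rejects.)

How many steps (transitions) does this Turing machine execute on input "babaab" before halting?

Execution trace:
Initial: [q0]babaab
Step 1: δ(q0, b) = (q0, b, R) → b[q0]abaab
Step 2: δ(q0, a) = (q1, a, R) → ba[q1]baab
Step 3: δ(q1, b) = (qA, b, R) → bab[qA]aab

The machine reaches the accept state qA and halts.

The machine executed 3 steps before halting.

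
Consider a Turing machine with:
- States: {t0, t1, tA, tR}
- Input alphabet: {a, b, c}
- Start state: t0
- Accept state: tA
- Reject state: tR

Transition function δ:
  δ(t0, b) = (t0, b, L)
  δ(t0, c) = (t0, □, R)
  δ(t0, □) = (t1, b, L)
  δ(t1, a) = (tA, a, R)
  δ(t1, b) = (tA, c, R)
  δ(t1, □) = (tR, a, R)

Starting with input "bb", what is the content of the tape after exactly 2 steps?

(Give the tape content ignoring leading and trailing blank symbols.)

Execution trace:
Initial: [t0]bb
Step 1: δ(t0, b) = (t0, b, L) → [t0]□bb
Step 2: δ(t0, □) = (t1, b, L) → [t1]□bbb

After 2 steps, the tape (ignoring leading/trailing blanks) is: bbb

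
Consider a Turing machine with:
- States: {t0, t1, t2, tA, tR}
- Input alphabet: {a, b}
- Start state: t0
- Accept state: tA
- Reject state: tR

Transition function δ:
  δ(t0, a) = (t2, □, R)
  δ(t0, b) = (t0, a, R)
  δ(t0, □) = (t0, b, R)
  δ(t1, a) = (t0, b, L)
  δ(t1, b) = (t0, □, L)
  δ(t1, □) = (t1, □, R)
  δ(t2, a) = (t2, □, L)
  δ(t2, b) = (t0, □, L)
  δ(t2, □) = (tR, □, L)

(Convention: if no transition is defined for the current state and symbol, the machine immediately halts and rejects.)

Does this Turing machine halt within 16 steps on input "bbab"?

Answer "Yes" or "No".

Execution trace:
Initial: [t0]bbab
Step 1: δ(t0, b) = (t0, a, R) → a[t0]bab
Step 2: δ(t0, b) = (t0, a, R) → aa[t0]ab
Step 3: δ(t0, a) = (t2, □, R) → aa□[t2]b
Step 4: δ(t2, b) = (t0, □, L) → aa[t0]□□
Step 5: δ(t0, □) = (t0, b, R) → aab[t0]□
Step 6: δ(t0, □) = (t0, b, R) → aabb[t0]□
Step 7: δ(t0, □) = (t0, b, R) → aabbb[t0]□
Step 8: δ(t0, □) = (t0, b, R) → aabbbb[t0]□
Step 9: δ(t0, □) = (t0, b, R) → aabbbbb[t0]□
Step 10: δ(t0, □) = (t0, b, R) → aabbbbbb[t0]□
Step 11: δ(t0, □) = (t0, b, R) → aabbbbbbb[t0]□
Step 12: δ(t0, □) = (t0, b, R) → aabbbbbbbb[t0]□
Step 13: δ(t0, □) = (t0, b, R) → aabbbbbbbbb[t0]□
Step 14: δ(t0, □) = (t0, b, R) → aabbbbbbbbbb[t0]□
Step 15: δ(t0, □) = (t0, b, R) → aabbbbbbbbbbb[t0]□
Step 16: δ(t0, □) = (t0, b, R) → aabbbbbbbbbbbb[t0]□

The machine has not reached a halting state after 16 steps.
The machine did not halt within the 16-step bound.

Answer: No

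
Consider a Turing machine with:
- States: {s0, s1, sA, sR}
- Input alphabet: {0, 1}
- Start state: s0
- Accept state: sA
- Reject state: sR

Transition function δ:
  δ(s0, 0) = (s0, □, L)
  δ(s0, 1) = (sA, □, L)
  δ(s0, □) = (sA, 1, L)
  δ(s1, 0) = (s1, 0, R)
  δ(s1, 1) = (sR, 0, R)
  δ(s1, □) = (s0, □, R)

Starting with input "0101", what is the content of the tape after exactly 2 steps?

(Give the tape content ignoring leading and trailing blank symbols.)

Execution trace:
Initial: [s0]0101
Step 1: δ(s0, 0) = (s0, □, L) → [s0]□□101
Step 2: δ(s0, □) = (sA, 1, L) → [sA]□1□101

The machine reaches the accept state sA and halts.

After 2 steps, the tape (ignoring leading/trailing blanks) is: 1□101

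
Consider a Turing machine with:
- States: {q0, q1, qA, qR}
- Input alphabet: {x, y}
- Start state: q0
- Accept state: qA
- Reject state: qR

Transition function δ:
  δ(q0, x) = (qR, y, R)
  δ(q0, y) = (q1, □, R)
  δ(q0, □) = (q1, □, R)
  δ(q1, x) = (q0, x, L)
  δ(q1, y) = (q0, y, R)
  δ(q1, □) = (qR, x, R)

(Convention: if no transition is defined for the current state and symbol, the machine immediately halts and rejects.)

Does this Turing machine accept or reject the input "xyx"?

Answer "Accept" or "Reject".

Execution trace:
Initial: [q0]xyx
Step 1: δ(q0, x) = (qR, y, R) → y[qR]yx

The machine reaches the reject state qR and halts.

Answer: Reject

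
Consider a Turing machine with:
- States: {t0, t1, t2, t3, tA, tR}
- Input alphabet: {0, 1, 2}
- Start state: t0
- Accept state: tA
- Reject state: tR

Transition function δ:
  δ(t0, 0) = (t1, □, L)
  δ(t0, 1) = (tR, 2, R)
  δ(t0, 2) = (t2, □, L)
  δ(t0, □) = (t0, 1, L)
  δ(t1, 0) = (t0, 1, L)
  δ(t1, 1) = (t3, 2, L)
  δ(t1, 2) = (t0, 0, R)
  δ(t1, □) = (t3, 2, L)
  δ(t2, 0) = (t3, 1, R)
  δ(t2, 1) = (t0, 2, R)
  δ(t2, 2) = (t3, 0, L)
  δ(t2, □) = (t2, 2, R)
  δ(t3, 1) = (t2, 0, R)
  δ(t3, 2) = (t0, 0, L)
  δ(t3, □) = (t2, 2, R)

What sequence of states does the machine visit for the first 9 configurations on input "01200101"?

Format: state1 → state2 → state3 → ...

Execution trace:
Initial: [t0]01200101
Step 1: δ(t0, 0) = (t1, □, L) → [t1]□□1200101
Step 2: δ(t1, □) = (t3, 2, L) → [t3]□2□1200101
Step 3: δ(t3, □) = (t2, 2, R) → 2[t2]2□1200101
Step 4: δ(t2, 2) = (t3, 0, L) → [t3]20□1200101
Step 5: δ(t3, 2) = (t0, 0, L) → [t0]□00□1200101
Step 6: δ(t0, □) = (t0, 1, L) → [t0]□100□1200101
Step 7: δ(t0, □) = (t0, 1, L) → [t0]□1100□1200101
Step 8: δ(t0, □) = (t0, 1, L) → [t0]□11100□1200101

State sequence: t0 → t1 → t3 → t2 → t3 → t0 → t0 → t0 → t0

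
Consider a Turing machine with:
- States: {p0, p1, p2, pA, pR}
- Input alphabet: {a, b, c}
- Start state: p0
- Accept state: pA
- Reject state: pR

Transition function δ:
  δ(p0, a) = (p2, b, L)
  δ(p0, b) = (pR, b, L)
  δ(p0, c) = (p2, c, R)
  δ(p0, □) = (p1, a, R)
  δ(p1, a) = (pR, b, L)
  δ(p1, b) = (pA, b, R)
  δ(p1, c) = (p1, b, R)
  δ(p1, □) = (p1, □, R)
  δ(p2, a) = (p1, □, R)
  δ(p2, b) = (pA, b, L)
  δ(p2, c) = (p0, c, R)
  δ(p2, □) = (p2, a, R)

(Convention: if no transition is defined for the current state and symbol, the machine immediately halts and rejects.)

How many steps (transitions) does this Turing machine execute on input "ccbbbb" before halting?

Execution trace:
Initial: [p0]ccbbbb
Step 1: δ(p0, c) = (p2, c, R) → c[p2]cbbbb
Step 2: δ(p2, c) = (p0, c, R) → cc[p0]bbbb
Step 3: δ(p0, b) = (pR, b, L) → c[pR]cbbbb

The machine reaches the reject state pR and halts.

The machine executed 3 steps before halting.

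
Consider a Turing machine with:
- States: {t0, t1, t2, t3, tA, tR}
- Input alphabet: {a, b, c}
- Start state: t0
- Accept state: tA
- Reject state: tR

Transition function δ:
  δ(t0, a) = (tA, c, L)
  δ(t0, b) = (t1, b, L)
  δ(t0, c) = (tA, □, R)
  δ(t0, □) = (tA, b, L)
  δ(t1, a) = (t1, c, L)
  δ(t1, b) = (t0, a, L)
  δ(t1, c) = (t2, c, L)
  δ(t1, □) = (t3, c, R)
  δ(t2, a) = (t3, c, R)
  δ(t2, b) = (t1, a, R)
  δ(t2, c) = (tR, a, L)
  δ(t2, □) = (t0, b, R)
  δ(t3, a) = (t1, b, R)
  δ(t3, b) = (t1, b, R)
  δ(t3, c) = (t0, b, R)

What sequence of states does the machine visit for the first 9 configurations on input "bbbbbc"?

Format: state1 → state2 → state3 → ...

Execution trace:
Initial: [t0]bbbbbc
Step 1: δ(t0, b) = (t1, b, L) → [t1]□bbbbbc
Step 2: δ(t1, □) = (t3, c, R) → c[t3]bbbbbc
Step 3: δ(t3, b) = (t1, b, R) → cb[t1]bbbbc
Step 4: δ(t1, b) = (t0, a, L) → c[t0]babbbc
Step 5: δ(t0, b) = (t1, b, L) → [t1]cbabbbc
Step 6: δ(t1, c) = (t2, c, L) → [t2]□cbabbbc
Step 7: δ(t2, □) = (t0, b, R) → b[t0]cbabbbc
Step 8: δ(t0, c) = (tA, □, R) → b□[tA]babbbc

The machine reaches the accept state tA and halts.

State sequence: t0 → t1 → t3 → t1 → t0 → t1 → t2 → t0 → tA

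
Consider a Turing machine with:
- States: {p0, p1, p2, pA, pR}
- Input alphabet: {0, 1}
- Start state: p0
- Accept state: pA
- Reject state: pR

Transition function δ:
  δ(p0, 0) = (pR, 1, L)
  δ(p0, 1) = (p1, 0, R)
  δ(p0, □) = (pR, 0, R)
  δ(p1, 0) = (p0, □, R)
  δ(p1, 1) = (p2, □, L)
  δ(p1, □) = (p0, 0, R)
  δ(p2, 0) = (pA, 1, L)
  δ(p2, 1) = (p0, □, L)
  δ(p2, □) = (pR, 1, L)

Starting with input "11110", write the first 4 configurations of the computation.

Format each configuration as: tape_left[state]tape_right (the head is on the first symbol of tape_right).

Transitions applied:
Step 1: δ(p0, 1) = (p1, 0, R)
Step 2: δ(p1, 1) = (p2, □, L)
Step 3: δ(p2, 0) = (pA, 1, L)

The first 4 configurations are:
[p0]11110 ⊢ 0[p1]1110 ⊢ [p2]0□110 ⊢ [pA]□1□110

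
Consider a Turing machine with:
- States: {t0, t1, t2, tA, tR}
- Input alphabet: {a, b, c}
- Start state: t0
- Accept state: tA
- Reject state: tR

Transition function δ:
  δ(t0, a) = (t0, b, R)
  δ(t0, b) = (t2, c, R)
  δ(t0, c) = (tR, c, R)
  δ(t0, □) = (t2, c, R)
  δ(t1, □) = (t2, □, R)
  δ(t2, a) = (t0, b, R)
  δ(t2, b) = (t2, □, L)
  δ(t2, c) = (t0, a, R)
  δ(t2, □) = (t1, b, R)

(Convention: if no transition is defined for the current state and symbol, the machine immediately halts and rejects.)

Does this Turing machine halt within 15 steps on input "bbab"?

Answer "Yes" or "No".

Execution trace:
Initial: [t0]bbab
Step 1: δ(t0, b) = (t2, c, R) → c[t2]bab
Step 2: δ(t2, b) = (t2, □, L) → [t2]c□ab
Step 3: δ(t2, c) = (t0, a, R) → a[t0]□ab
Step 4: δ(t0, □) = (t2, c, R) → ac[t2]ab
Step 5: δ(t2, a) = (t0, b, R) → acb[t0]b
Step 6: δ(t0, b) = (t2, c, R) → acbc[t2]□
Step 7: δ(t2, □) = (t1, b, R) → acbcb[t1]□
Step 8: δ(t1, □) = (t2, □, R) → acbcb□[t2]□
Step 9: δ(t2, □) = (t1, b, R) → acbcb□b[t1]□
Step 10: δ(t1, □) = (t2, □, R) → acbcb□b□[t2]□
Step 11: δ(t2, □) = (t1, b, R) → acbcb□b□b[t1]□
Step 12: δ(t1, □) = (t2, □, R) → acbcb□b□b□[t2]□
Step 13: δ(t2, □) = (t1, b, R) → acbcb□b□b□b[t1]□
Step 14: δ(t1, □) = (t2, □, R) → acbcb□b□b□b□[t2]□
Step 15: δ(t2, □) = (t1, b, R) → acbcb□b□b□b□b[t1]□

The machine has not reached a halting state after 15 steps.
The machine did not halt within the 15-step bound.

Answer: No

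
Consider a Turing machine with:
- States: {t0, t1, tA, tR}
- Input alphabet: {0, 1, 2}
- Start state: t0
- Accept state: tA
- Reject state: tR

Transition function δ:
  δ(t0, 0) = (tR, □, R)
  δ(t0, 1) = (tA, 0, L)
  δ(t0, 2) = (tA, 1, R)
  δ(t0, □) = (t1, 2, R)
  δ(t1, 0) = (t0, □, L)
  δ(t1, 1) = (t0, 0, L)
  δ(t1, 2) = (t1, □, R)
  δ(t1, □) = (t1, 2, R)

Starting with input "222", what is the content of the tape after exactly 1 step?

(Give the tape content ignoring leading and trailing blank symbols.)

Execution trace:
Initial: [t0]222
Step 1: δ(t0, 2) = (tA, 1, R) → 1[tA]22

The machine reaches the accept state tA and halts.

After 1 step, the tape (ignoring leading/trailing blanks) is: 122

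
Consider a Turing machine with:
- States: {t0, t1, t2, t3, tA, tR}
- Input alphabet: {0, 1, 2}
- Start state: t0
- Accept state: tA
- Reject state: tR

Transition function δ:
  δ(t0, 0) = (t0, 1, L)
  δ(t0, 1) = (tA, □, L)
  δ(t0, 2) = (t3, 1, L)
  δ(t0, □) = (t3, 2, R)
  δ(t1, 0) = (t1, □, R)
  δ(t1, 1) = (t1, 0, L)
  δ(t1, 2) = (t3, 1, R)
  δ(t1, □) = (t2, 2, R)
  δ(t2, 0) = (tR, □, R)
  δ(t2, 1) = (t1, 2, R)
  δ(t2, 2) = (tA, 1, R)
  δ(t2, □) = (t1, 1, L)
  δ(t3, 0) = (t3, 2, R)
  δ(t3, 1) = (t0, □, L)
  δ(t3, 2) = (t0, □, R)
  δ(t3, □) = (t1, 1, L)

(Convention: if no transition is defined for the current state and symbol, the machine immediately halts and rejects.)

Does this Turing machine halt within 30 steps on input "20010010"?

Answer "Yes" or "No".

Execution trace:
Initial: [t0]20010010
Step 1: δ(t0, 2) = (t3, 1, L) → [t3]□10010010
Step 2: δ(t3, □) = (t1, 1, L) → [t1]□110010010
Step 3: δ(t1, □) = (t2, 2, R) → 2[t2]110010010
Step 4: δ(t2, 1) = (t1, 2, R) → 22[t1]10010010
Step 5: δ(t1, 1) = (t1, 0, L) → 2[t1]200010010
Step 6: δ(t1, 2) = (t3, 1, R) → 21[t3]00010010
Step 7: δ(t3, 0) = (t3, 2, R) → 212[t3]0010010
Step 8: δ(t3, 0) = (t3, 2, R) → 2122[t3]010010
Step 9: δ(t3, 0) = (t3, 2, R) → 21222[t3]10010
Step 10: δ(t3, 1) = (t0, □, L) → 2122[t0]2□0010
Step 11: δ(t0, 2) = (t3, 1, L) → 212[t3]21□0010
Step 12: δ(t3, 2) = (t0, □, R) → 212□[t0]1□0010
Step 13: δ(t0, 1) = (tA, □, L) → 212[tA]□□□0010

The machine reaches the accept state tA and halts.
The machine halted after 13 steps (within the 30-step bound).

Answer: Yes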